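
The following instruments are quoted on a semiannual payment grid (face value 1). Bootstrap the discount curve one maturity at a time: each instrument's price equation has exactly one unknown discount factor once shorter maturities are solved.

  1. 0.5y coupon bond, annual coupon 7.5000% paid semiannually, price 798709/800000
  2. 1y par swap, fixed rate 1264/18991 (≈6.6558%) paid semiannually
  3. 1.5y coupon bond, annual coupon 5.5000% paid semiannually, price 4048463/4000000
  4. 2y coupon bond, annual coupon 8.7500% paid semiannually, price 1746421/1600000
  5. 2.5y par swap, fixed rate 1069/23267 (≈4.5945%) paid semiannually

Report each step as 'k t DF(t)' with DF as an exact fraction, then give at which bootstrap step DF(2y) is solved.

step 1 [0.5y] bond c/2=3/80: DF=(798709/800000 − 3/80·(0))/(1+3/80) = 9623/10000 ≈ 0.962300
step 2 [1y] swap r/2=632/18991: DF=(1 − 632/18991·(0.962300))/(1+632/18991) = 1171/1250 ≈ 0.936800
step 3 [1.5y] bond c/2=11/400: DF=(4048463/4000000 − 11/400·(0.962300+0.936800))/(1+11/400) = 4671/5000 ≈ 0.934200
step 4 [2y] bond c/2=7/160: DF=(1746421/1600000 − 7/160·(0.962300+0.936800+0.934200))/(1+7/160) = 927/1000 ≈ 0.927000
step 5 [2.5y] swap r/2=1069/46534: DF=(1 − 1069/46534·(0.962300+0.936800+0.934200+0.927000))/(1+1069/46534) = 8931/10000 ≈ 0.893100

1 1/2 9623/10000
2 1 1171/1250
3 3/2 4671/5000
4 2 927/1000
5 5/2 8931/10000
DF(2y) is solved at step 4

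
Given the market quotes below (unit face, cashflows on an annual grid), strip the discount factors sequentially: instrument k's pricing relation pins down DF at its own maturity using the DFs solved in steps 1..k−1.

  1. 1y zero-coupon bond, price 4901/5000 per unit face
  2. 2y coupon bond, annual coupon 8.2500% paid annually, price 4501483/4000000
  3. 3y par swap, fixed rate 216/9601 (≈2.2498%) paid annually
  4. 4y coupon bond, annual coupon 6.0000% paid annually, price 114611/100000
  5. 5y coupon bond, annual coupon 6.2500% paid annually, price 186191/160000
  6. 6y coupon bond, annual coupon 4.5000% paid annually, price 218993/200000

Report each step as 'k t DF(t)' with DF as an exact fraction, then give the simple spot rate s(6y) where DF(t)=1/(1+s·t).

step 1 [1y] zero: DF = P = 4901/5000 ≈ 0.980200
step 2 [2y] bond c/1=33/400: DF=(4501483/4000000 − 33/400·(0.980200))/(1+33/400) = 9649/10000 ≈ 0.964900
step 3 [3y] swap r/1=216/9601: DF=(1 − 216/9601·(0.980200+0.964900))/(1+216/9601) = 1169/1250 ≈ 0.935200
step 4 [4y] bond c/1=3/50: DF=(114611/100000 − 3/50·(0.980200+0.964900+0.935200))/(1+3/50) = 4591/5000 ≈ 0.918200
step 5 [5y] bond c/1=1/16: DF=(186191/160000 − 1/16·(0.980200+0.964900+0.935200+0.918200))/(1+1/16) = 4359/5000 ≈ 0.871800
step 6 [6y] bond c/1=9/200: DF=(218993/200000 − 9/200·(0.980200+0.964900+0.935200+0.918200+0.871800))/(1+9/200) = 8467/10000 ≈ 0.846700

1 1 4901/5000
2 2 9649/10000
3 3 1169/1250
4 4 4591/5000
5 5 4359/5000
6 6 8467/10000
s(6y) = (1/(8467/10000) − 1)/(6) = 511/16934 ≈ 3.0176%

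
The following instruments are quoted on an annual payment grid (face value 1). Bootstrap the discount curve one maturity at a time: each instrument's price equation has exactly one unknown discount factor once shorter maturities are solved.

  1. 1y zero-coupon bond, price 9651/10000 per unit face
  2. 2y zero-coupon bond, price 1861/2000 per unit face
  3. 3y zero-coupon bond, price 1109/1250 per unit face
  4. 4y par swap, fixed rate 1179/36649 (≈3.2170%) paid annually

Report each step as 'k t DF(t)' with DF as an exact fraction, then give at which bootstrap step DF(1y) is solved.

1 1 9651/10000
2 2 1861/2000
3 3 1109/1250
4 4 8821/10000
DF(1y) is solved at step 1

step 1 [1y] zero: DF = P = 9651/10000 ≈ 0.965100
step 2 [2y] zero: DF = P = 1861/2000 ≈ 0.930500
step 3 [3y] zero: DF = P = 1109/1250 ≈ 0.887200
step 4 [4y] swap r/1=1179/36649: DF=(1 − 1179/36649·(0.965100+0.930500+0.887200))/(1+1179/36649) = 8821/10000 ≈ 0.882100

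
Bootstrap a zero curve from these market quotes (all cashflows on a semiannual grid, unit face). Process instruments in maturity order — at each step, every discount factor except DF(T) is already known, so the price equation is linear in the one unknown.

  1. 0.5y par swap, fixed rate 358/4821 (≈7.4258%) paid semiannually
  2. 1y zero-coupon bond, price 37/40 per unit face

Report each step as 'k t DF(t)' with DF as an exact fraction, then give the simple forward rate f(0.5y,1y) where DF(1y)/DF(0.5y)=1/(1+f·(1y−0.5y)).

1 1/2 4821/5000
2 1 37/40
f(0.5y,1y) = ((4821/5000)/(37/40) − 1)/(1/2) = 392/4625 ≈ 8.4757%

step 1 [0.5y] swap r/2=179/4821: DF=(1 − 179/4821·(0))/(1+179/4821) = 4821/5000 ≈ 0.964200
step 2 [1y] zero: DF = P = 37/40 ≈ 0.925000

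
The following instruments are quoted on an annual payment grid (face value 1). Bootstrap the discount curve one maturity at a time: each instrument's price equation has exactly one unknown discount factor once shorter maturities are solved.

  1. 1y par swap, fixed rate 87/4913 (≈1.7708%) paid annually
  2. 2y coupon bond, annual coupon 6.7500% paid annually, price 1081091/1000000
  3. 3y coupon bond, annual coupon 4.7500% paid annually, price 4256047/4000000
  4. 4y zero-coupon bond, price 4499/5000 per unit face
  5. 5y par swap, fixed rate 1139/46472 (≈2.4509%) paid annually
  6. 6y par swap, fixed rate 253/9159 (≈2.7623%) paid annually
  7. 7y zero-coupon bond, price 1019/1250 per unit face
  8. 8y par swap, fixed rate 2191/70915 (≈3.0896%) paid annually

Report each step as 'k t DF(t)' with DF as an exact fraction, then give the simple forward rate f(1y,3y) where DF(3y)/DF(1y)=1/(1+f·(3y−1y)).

1 1 4913/5000
2 2 4753/5000
3 3 9281/10000
4 4 4499/5000
5 5 8861/10000
6 6 4241/5000
7 7 1019/1250
8 8 7809/10000
f(1y,3y) = ((4913/5000)/(9281/10000) − 1)/(2) = 545/18562 ≈ 2.9361%

step 1 [1y] swap r/1=87/4913: DF=(1 − 87/4913·(0))/(1+87/4913) = 4913/5000 ≈ 0.982600
step 2 [2y] bond c/1=27/400: DF=(1081091/1000000 − 27/400·(0.982600))/(1+27/400) = 4753/5000 ≈ 0.950600
step 3 [3y] bond c/1=19/400: DF=(4256047/4000000 − 19/400·(0.982600+0.950600))/(1+19/400) = 9281/10000 ≈ 0.928100
step 4 [4y] zero: DF = P = 4499/5000 ≈ 0.899800
step 5 [5y] swap r/1=1139/46472: DF=(1 − 1139/46472·(0.982600+0.950600+0.928100+0.899800))/(1+1139/46472) = 8861/10000 ≈ 0.886100
step 6 [6y] swap r/1=253/9159: DF=(1 − 253/9159·(0.982600+0.950600+0.928100+0.899800+0.886100))/(1+253/9159) = 4241/5000 ≈ 0.848200
step 7 [7y] zero: DF = P = 1019/1250 ≈ 0.815200
step 8 [8y] swap r/1=2191/70915: DF=(1 − 2191/70915·(0.982600+0.950600+0.928100+0.899800+0.886100+0.848200+0.815200))/(1+2191/70915) = 7809/10000 ≈ 0.780900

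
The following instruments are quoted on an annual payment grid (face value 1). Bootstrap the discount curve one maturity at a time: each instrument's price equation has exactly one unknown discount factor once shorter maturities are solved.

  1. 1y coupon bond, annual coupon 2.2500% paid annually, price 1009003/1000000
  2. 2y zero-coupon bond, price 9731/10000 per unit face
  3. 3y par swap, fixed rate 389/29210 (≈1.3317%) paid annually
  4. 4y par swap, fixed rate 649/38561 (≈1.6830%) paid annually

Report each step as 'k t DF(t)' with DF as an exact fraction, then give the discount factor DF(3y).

step 1 [1y] bond c/1=9/400: DF=(1009003/1000000 − 9/400·(0))/(1+9/400) = 2467/2500 ≈ 0.986800
step 2 [2y] zero: DF = P = 9731/10000 ≈ 0.973100
step 3 [3y] swap r/1=389/29210: DF=(1 − 389/29210·(0.986800+0.973100))/(1+389/29210) = 9611/10000 ≈ 0.961100
step 4 [4y] swap r/1=649/38561: DF=(1 − 649/38561·(0.986800+0.973100+0.961100))/(1+649/38561) = 9351/10000 ≈ 0.935100

1 1 2467/2500
2 2 9731/10000
3 3 9611/10000
4 4 9351/10000
DF(3y) = 9611/10000 ≈ 0.961100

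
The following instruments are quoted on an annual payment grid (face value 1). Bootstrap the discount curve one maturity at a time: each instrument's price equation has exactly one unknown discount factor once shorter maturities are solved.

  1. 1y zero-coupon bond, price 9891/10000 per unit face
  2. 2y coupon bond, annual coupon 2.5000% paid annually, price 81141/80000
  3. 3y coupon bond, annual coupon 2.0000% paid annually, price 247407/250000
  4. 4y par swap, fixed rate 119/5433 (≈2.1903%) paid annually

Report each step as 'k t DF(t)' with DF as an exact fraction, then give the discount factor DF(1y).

step 1 [1y] zero: DF = P = 9891/10000 ≈ 0.989100
step 2 [2y] bond c/1=1/40: DF=(81141/80000 − 1/40·(0.989100))/(1+1/40) = 4827/5000 ≈ 0.965400
step 3 [3y] bond c/1=1/50: DF=(247407/250000 − 1/50·(0.989100+0.965400))/(1+1/50) = 9319/10000 ≈ 0.931900
step 4 [4y] swap r/1=119/5433: DF=(1 − 119/5433·(0.989100+0.965400+0.931900))/(1+119/5433) = 9167/10000 ≈ 0.916700

1 1 9891/10000
2 2 4827/5000
3 3 9319/10000
4 4 9167/10000
DF(1y) = 9891/10000 ≈ 0.989100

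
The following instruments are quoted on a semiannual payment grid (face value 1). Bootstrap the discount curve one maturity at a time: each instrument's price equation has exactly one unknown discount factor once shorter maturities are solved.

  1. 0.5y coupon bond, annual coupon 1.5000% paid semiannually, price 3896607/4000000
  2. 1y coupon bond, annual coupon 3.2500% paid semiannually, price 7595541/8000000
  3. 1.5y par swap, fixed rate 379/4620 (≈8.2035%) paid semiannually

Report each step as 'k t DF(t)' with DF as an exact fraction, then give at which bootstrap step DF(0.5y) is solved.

1 1/2 9669/10000
2 1 2297/2500
3 3/2 8863/10000
DF(0.5y) is solved at step 1

step 1 [0.5y] bond c/2=3/400: DF=(3896607/4000000 − 3/400·(0))/(1+3/400) = 9669/10000 ≈ 0.966900
step 2 [1y] bond c/2=13/800: DF=(7595541/8000000 − 13/800·(0.966900))/(1+13/800) = 2297/2500 ≈ 0.918800
step 3 [1.5y] swap r/2=379/9240: DF=(1 − 379/9240·(0.966900+0.918800))/(1+379/9240) = 8863/10000 ≈ 0.886300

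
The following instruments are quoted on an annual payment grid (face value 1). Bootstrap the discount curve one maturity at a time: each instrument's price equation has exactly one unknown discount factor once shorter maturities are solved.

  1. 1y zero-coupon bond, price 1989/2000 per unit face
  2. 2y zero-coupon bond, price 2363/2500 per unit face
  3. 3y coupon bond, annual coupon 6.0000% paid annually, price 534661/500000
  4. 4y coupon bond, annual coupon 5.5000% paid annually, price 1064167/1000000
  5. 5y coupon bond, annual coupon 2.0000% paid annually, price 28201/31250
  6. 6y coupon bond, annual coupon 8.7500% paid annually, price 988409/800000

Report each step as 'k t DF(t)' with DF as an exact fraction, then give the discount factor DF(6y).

1 1 1989/2000
2 2 2363/2500
3 3 899/1000
4 4 8607/10000
5 5 4061/5000
6 6 7731/10000
DF(6y) = 7731/10000 ≈ 0.773100

step 1 [1y] zero: DF = P = 1989/2000 ≈ 0.994500
step 2 [2y] zero: DF = P = 2363/2500 ≈ 0.945200
step 3 [3y] bond c/1=3/50: DF=(534661/500000 − 3/50·(0.994500+0.945200))/(1+3/50) = 899/1000 ≈ 0.899000
step 4 [4y] bond c/1=11/200: DF=(1064167/1000000 − 11/200·(0.994500+0.945200+0.899000))/(1+11/200) = 8607/10000 ≈ 0.860700
step 5 [5y] bond c/1=1/50: DF=(28201/31250 − 1/50·(0.994500+0.945200+0.899000+0.860700))/(1+1/50) = 4061/5000 ≈ 0.812200
step 6 [6y] bond c/1=7/80: DF=(988409/800000 − 7/80·(0.994500+0.945200+0.899000+0.860700+0.812200))/(1+7/80) = 7731/10000 ≈ 0.773100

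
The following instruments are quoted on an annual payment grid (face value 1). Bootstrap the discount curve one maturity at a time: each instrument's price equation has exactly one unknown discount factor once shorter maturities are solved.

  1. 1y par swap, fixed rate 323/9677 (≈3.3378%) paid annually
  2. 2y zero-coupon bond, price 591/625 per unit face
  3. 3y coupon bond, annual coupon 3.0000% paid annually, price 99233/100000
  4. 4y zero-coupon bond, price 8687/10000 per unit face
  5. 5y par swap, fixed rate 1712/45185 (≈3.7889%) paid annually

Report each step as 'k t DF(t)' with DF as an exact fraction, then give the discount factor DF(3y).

step 1 [1y] swap r/1=323/9677: DF=(1 − 323/9677·(0))/(1+323/9677) = 9677/10000 ≈ 0.967700
step 2 [2y] zero: DF = P = 591/625 ≈ 0.945600
step 3 [3y] bond c/1=3/100: DF=(99233/100000 − 3/100·(0.967700+0.945600))/(1+3/100) = 9077/10000 ≈ 0.907700
step 4 [4y] zero: DF = P = 8687/10000 ≈ 0.868700
step 5 [5y] swap r/1=1712/45185: DF=(1 − 1712/45185·(0.967700+0.945600+0.907700+0.868700))/(1+1712/45185) = 518/625 ≈ 0.828800

1 1 9677/10000
2 2 591/625
3 3 9077/10000
4 4 8687/10000
5 5 518/625
DF(3y) = 9077/10000 ≈ 0.907700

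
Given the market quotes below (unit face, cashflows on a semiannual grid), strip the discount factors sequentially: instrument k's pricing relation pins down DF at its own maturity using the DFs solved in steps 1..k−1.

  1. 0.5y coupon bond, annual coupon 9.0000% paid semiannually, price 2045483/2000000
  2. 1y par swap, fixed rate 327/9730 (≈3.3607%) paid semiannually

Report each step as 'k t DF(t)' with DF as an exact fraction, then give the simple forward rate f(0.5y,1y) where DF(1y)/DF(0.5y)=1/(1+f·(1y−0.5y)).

step 1 [0.5y] bond c/2=9/200: DF=(2045483/2000000 − 9/200·(0))/(1+9/200) = 9787/10000 ≈ 0.978700
step 2 [1y] swap r/2=327/19460: DF=(1 − 327/19460·(0.978700))/(1+327/19460) = 9673/10000 ≈ 0.967300

1 1/2 9787/10000
2 1 9673/10000
f(0.5y,1y) = ((9787/10000)/(9673/10000) − 1)/(1/2) = 228/9673 ≈ 2.3571%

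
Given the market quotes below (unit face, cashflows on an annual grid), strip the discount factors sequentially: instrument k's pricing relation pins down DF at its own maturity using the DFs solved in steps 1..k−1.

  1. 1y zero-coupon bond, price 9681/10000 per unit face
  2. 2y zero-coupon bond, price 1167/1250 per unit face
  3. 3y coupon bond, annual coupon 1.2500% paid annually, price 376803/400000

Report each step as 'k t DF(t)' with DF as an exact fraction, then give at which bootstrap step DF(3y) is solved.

1 1 9681/10000
2 2 1167/1250
3 3 9069/10000
DF(3y) is solved at step 3

step 1 [1y] zero: DF = P = 9681/10000 ≈ 0.968100
step 2 [2y] zero: DF = P = 1167/1250 ≈ 0.933600
step 3 [3y] bond c/1=1/80: DF=(376803/400000 − 1/80·(0.968100+0.933600))/(1+1/80) = 9069/10000 ≈ 0.906900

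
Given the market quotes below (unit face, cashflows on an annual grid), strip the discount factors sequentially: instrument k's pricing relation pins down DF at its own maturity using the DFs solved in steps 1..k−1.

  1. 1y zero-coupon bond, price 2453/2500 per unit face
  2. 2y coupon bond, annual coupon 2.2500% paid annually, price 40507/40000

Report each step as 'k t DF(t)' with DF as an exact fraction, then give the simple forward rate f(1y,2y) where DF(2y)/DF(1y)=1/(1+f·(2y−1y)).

step 1 [1y] zero: DF = P = 2453/2500 ≈ 0.981200
step 2 [2y] bond c/1=9/400: DF=(40507/40000 − 9/400·(0.981200))/(1+9/400) = 1211/1250 ≈ 0.968800

1 1 2453/2500
2 2 1211/1250
f(1y,2y) = ((2453/2500)/(1211/1250) − 1)/(1) = 31/2422 ≈ 1.2799%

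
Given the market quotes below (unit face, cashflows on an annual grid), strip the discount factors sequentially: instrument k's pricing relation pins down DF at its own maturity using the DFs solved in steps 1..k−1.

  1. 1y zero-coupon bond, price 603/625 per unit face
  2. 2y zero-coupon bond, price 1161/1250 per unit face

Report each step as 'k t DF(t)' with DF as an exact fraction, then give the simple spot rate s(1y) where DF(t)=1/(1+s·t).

1 1 603/625
2 2 1161/1250
s(1y) = (1/(603/625) − 1)/(1) = 22/603 ≈ 3.6484%

step 1 [1y] zero: DF = P = 603/625 ≈ 0.964800
step 2 [2y] zero: DF = P = 1161/1250 ≈ 0.928800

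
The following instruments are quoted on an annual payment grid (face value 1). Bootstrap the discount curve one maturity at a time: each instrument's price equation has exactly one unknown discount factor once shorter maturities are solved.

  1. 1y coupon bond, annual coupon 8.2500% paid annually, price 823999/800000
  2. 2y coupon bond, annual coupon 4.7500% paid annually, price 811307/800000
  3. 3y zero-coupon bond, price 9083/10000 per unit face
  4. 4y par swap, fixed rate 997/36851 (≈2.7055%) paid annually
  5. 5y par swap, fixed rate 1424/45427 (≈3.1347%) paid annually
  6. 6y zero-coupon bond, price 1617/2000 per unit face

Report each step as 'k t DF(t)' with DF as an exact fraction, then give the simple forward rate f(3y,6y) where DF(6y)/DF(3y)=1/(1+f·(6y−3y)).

step 1 [1y] bond c/1=33/400: DF=(823999/800000 − 33/400·(0))/(1+33/400) = 1903/2000 ≈ 0.951500
step 2 [2y] bond c/1=19/400: DF=(811307/800000 − 19/400·(0.951500))/(1+19/400) = 37/40 ≈ 0.925000
step 3 [3y] zero: DF = P = 9083/10000 ≈ 0.908300
step 4 [4y] swap r/1=997/36851: DF=(1 − 997/36851·(0.951500+0.925000+0.908300))/(1+997/36851) = 9003/10000 ≈ 0.900300
step 5 [5y] swap r/1=1424/45427: DF=(1 − 1424/45427·(0.951500+0.925000+0.908300+0.900300))/(1+1424/45427) = 536/625 ≈ 0.857600
step 6 [6y] zero: DF = P = 1617/2000 ≈ 0.808500

1 1 1903/2000
2 2 37/40
3 3 9083/10000
4 4 9003/10000
5 5 536/625
6 6 1617/2000
f(3y,6y) = ((9083/10000)/(1617/2000) − 1)/(3) = 998/24255 ≈ 4.1146%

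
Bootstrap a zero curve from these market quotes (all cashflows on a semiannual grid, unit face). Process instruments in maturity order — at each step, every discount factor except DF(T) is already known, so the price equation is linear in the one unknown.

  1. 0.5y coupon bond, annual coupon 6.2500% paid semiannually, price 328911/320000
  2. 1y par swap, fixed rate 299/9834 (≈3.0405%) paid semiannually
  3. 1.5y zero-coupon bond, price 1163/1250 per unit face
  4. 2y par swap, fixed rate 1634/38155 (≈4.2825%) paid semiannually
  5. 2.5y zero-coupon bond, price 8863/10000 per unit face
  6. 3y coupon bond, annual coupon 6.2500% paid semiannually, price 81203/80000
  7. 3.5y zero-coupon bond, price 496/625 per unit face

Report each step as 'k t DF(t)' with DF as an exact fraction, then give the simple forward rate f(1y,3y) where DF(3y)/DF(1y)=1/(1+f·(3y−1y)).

step 1 [0.5y] bond c/2=1/32: DF=(328911/320000 − 1/32·(0))/(1+1/32) = 9967/10000 ≈ 0.996700
step 2 [1y] swap r/2=299/19668: DF=(1 − 299/19668·(0.996700))/(1+299/19668) = 9701/10000 ≈ 0.970100
step 3 [1.5y] zero: DF = P = 1163/1250 ≈ 0.930400
step 4 [2y] swap r/2=817/38155: DF=(1 − 817/38155·(0.996700+0.970100+0.930400))/(1+817/38155) = 9183/10000 ≈ 0.918300
step 5 [2.5y] zero: DF = P = 8863/10000 ≈ 0.886300
step 6 [3y] bond c/2=1/32: DF=(81203/80000 − 1/32·(0.996700+0.970100+0.930400+0.918300+0.886300))/(1+1/32) = 4209/5000 ≈ 0.841800
step 7 [3.5y] zero: DF = P = 496/625 ≈ 0.793600

1 1/2 9967/10000
2 1 9701/10000
3 3/2 1163/1250
4 2 9183/10000
5 5/2 8863/10000
6 3 4209/5000
7 7/2 496/625
f(1y,3y) = ((9701/10000)/(4209/5000) − 1)/(2) = 1283/16836 ≈ 7.6206%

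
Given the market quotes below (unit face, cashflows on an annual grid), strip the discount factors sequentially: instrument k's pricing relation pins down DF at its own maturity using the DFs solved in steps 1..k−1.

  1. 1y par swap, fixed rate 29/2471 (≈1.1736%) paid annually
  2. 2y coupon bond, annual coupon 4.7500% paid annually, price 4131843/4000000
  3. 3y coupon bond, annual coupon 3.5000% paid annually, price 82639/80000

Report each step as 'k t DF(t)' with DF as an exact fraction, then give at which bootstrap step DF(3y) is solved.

step 1 [1y] swap r/1=29/2471: DF=(1 − 29/2471·(0))/(1+29/2471) = 2471/2500 ≈ 0.988400
step 2 [2y] bond c/1=19/400: DF=(4131843/4000000 − 19/400·(0.988400))/(1+19/400) = 9413/10000 ≈ 0.941300
step 3 [3y] bond c/1=7/200: DF=(82639/80000 − 7/200·(0.988400+0.941300))/(1+7/200) = 583/625 ≈ 0.932800

1 1 2471/2500
2 2 9413/10000
3 3 583/625
DF(3y) is solved at step 3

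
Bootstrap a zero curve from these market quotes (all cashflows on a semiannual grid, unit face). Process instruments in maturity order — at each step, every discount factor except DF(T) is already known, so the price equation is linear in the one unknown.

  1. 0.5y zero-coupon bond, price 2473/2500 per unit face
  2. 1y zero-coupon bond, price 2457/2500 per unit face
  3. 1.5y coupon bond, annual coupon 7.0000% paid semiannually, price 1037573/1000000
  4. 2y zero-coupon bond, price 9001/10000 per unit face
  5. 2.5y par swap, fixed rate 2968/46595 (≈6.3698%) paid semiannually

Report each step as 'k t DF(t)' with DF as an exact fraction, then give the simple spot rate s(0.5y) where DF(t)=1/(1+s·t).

step 1 [0.5y] zero: DF = P = 2473/2500 ≈ 0.989200
step 2 [1y] zero: DF = P = 2457/2500 ≈ 0.982800
step 3 [1.5y] bond c/2=7/200: DF=(1037573/1000000 − 7/200·(0.989200+0.982800))/(1+7/200) = 4679/5000 ≈ 0.935800
step 4 [2y] zero: DF = P = 9001/10000 ≈ 0.900100
step 5 [2.5y] swap r/2=1484/46595: DF=(1 − 1484/46595·(0.989200+0.982800+0.935800+0.900100))/(1+1484/46595) = 2129/2500 ≈ 0.851600

1 1/2 2473/2500
2 1 2457/2500
3 3/2 4679/5000
4 2 9001/10000
5 5/2 2129/2500
s(0.5y) = (1/(2473/2500) − 1)/(1/2) = 54/2473 ≈ 2.1836%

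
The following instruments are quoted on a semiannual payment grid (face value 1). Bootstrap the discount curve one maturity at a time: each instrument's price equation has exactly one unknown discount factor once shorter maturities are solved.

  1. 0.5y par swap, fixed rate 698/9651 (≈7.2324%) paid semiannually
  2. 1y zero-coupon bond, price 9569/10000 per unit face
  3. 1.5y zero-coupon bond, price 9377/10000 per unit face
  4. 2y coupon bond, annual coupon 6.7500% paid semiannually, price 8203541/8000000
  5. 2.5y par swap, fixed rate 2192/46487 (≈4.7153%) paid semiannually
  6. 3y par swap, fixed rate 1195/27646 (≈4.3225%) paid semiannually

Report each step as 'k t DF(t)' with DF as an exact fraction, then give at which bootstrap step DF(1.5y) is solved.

step 1 [0.5y] swap r/2=349/9651: DF=(1 − 349/9651·(0))/(1+349/9651) = 9651/10000 ≈ 0.965100
step 2 [1y] zero: DF = P = 9569/10000 ≈ 0.956900
step 3 [1.5y] zero: DF = P = 9377/10000 ≈ 0.937700
step 4 [2y] bond c/2=27/800: DF=(8203541/8000000 − 27/800·(0.965100+0.956900+0.937700))/(1+27/800) = 4493/5000 ≈ 0.898600
step 5 [2.5y] swap r/2=1096/46487: DF=(1 − 1096/46487·(0.965100+0.956900+0.937700+0.898600))/(1+1096/46487) = 1113/1250 ≈ 0.890400
step 6 [3y] swap r/2=1195/55292: DF=(1 − 1195/55292·(0.965100+0.956900+0.937700+0.898600+0.890400))/(1+1195/55292) = 1761/2000 ≈ 0.880500

1 1/2 9651/10000
2 1 9569/10000
3 3/2 9377/10000
4 2 4493/5000
5 5/2 1113/1250
6 3 1761/2000
DF(1.5y) is solved at step 3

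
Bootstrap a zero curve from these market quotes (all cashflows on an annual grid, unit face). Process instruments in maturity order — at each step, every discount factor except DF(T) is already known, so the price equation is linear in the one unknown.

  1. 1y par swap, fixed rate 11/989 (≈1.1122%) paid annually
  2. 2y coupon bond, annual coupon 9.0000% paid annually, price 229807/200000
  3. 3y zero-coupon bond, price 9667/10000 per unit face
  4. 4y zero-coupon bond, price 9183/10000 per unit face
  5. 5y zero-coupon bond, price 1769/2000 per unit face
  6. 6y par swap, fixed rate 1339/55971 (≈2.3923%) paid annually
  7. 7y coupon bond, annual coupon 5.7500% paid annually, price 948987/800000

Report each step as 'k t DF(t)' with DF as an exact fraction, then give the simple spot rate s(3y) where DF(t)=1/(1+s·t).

step 1 [1y] swap r/1=11/989: DF=(1 − 11/989·(0))/(1+11/989) = 989/1000 ≈ 0.989000
step 2 [2y] bond c/1=9/100: DF=(229807/200000 − 9/100·(0.989000))/(1+9/100) = 389/400 ≈ 0.972500
step 3 [3y] zero: DF = P = 9667/10000 ≈ 0.966700
step 4 [4y] zero: DF = P = 9183/10000 ≈ 0.918300
step 5 [5y] zero: DF = P = 1769/2000 ≈ 0.884500
step 6 [6y] swap r/1=1339/55971: DF=(1 − 1339/55971·(0.989000+0.972500+0.966700+0.918300+0.884500))/(1+1339/55971) = 8661/10000 ≈ 0.866100
step 7 [7y] bond c/1=23/400: DF=(948987/800000 − 23/400·(0.989000+0.972500+0.966700+0.918300+0.884500+0.866100))/(1+23/400) = 4087/5000 ≈ 0.817400

1 1 989/1000
2 2 389/400
3 3 9667/10000
4 4 9183/10000
5 5 1769/2000
6 6 8661/10000
7 7 4087/5000
s(3y) = (1/(9667/10000) − 1)/(3) = 111/9667 ≈ 1.1482%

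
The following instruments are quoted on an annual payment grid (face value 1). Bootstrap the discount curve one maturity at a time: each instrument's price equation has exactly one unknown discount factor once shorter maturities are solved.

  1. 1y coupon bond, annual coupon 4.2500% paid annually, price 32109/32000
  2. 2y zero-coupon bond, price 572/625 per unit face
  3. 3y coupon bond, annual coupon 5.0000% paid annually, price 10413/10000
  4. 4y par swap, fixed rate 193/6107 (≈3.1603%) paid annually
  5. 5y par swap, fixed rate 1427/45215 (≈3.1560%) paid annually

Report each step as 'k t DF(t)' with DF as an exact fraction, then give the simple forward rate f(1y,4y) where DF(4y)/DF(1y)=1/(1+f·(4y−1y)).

1 1 77/80
2 2 572/625
3 3 9023/10000
4 4 4421/5000
5 5 8573/10000
f(1y,4y) = ((77/80)/(4421/5000) − 1)/(3) = 261/8842 ≈ 2.9518%

step 1 [1y] bond c/1=17/400: DF=(32109/32000 − 17/400·(0))/(1+17/400) = 77/80 ≈ 0.962500
step 2 [2y] zero: DF = P = 572/625 ≈ 0.915200
step 3 [3y] bond c/1=1/20: DF=(10413/10000 − 1/20·(0.962500+0.915200))/(1+1/20) = 9023/10000 ≈ 0.902300
step 4 [4y] swap r/1=193/6107: DF=(1 − 193/6107·(0.962500+0.915200+0.902300))/(1+193/6107) = 4421/5000 ≈ 0.884200
step 5 [5y] swap r/1=1427/45215: DF=(1 − 1427/45215·(0.962500+0.915200+0.902300+0.884200))/(1+1427/45215) = 8573/10000 ≈ 0.857300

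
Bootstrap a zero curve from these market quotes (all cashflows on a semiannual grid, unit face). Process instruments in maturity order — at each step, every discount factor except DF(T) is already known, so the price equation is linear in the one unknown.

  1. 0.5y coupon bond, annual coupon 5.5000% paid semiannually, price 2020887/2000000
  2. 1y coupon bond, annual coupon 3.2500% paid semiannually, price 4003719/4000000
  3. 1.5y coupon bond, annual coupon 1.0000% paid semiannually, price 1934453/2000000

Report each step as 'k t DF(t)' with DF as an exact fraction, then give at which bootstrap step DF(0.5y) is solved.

1 1/2 4917/5000
2 1 2423/2500
3 3/2 9527/10000
DF(0.5y) is solved at step 1

step 1 [0.5y] bond c/2=11/400: DF=(2020887/2000000 − 11/400·(0))/(1+11/400) = 4917/5000 ≈ 0.983400
step 2 [1y] bond c/2=13/800: DF=(4003719/4000000 − 13/800·(0.983400))/(1+13/800) = 2423/2500 ≈ 0.969200
step 3 [1.5y] bond c/2=1/200: DF=(1934453/2000000 − 1/200·(0.983400+0.969200))/(1+1/200) = 9527/10000 ≈ 0.952700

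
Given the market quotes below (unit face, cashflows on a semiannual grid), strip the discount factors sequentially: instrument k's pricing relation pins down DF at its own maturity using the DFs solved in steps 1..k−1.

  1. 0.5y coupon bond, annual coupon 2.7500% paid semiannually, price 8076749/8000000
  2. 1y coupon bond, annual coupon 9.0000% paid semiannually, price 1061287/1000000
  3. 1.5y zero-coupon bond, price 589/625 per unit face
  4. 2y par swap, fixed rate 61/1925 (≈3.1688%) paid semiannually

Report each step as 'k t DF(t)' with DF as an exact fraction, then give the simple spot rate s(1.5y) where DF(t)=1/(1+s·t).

step 1 [0.5y] bond c/2=11/800: DF=(8076749/8000000 − 11/800·(0))/(1+11/800) = 9959/10000 ≈ 0.995900
step 2 [1y] bond c/2=9/200: DF=(1061287/1000000 − 9/200·(0.995900))/(1+9/200) = 9727/10000 ≈ 0.972700
step 3 [1.5y] zero: DF = P = 589/625 ≈ 0.942400
step 4 [2y] swap r/2=61/3850: DF=(1 − 61/3850·(0.995900+0.972700+0.942400))/(1+61/3850) = 939/1000 ≈ 0.939000

1 1/2 9959/10000
2 1 9727/10000
3 3/2 589/625
4 2 939/1000
s(1.5y) = (1/(589/625) − 1)/(3/2) = 24/589 ≈ 4.0747%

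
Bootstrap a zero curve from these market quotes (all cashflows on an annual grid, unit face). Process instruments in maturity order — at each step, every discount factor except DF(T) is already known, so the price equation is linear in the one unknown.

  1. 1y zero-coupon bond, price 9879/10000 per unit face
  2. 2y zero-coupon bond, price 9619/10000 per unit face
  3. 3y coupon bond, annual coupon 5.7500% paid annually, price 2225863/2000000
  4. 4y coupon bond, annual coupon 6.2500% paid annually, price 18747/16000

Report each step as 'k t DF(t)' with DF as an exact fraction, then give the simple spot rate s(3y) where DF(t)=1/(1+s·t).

1 1 9879/10000
2 2 9619/10000
3 3 1183/1250
4 4 2331/2500
s(3y) = (1/(1183/1250) − 1)/(3) = 67/3549 ≈ 1.8879%

step 1 [1y] zero: DF = P = 9879/10000 ≈ 0.987900
step 2 [2y] zero: DF = P = 9619/10000 ≈ 0.961900
step 3 [3y] bond c/1=23/400: DF=(2225863/2000000 − 23/400·(0.987900+0.961900))/(1+23/400) = 1183/1250 ≈ 0.946400
step 4 [4y] bond c/1=1/16: DF=(18747/16000 − 1/16·(0.987900+0.961900+0.946400))/(1+1/16) = 2331/2500 ≈ 0.932400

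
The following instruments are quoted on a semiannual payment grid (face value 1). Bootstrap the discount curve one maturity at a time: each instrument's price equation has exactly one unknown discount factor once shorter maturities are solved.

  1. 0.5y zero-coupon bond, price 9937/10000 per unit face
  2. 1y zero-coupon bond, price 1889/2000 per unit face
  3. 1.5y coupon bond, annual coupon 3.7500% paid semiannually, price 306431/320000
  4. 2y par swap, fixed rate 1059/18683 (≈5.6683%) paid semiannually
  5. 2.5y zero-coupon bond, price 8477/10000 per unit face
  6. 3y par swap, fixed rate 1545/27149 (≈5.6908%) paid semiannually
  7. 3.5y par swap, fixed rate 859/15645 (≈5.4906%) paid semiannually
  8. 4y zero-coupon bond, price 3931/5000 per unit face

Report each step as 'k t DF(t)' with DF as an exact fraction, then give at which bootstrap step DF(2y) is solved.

1 1/2 9937/10000
2 1 1889/2000
3 3/2 9043/10000
4 2 8941/10000
5 5/2 8477/10000
6 3 1691/2000
7 7/2 4141/5000
8 4 3931/5000
DF(2y) is solved at step 4

step 1 [0.5y] zero: DF = P = 9937/10000 ≈ 0.993700
step 2 [1y] zero: DF = P = 1889/2000 ≈ 0.944500
step 3 [1.5y] bond c/2=3/160: DF=(306431/320000 − 3/160·(0.993700+0.944500))/(1+3/160) = 9043/10000 ≈ 0.904300
step 4 [2y] swap r/2=1059/37366: DF=(1 − 1059/37366·(0.993700+0.944500+0.904300))/(1+1059/37366) = 8941/10000 ≈ 0.894100
step 5 [2.5y] zero: DF = P = 8477/10000 ≈ 0.847700
step 6 [3y] swap r/2=1545/54298: DF=(1 − 1545/54298·(0.993700+0.944500+0.904300+0.894100+0.847700))/(1+1545/54298) = 1691/2000 ≈ 0.845500
step 7 [3.5y] swap r/2=859/31290: DF=(1 − 859/31290·(0.993700+0.944500+0.904300+0.894100+0.847700+0.845500))/(1+859/31290) = 4141/5000 ≈ 0.828200
step 8 [4y] zero: DF = P = 3931/5000 ≈ 0.786200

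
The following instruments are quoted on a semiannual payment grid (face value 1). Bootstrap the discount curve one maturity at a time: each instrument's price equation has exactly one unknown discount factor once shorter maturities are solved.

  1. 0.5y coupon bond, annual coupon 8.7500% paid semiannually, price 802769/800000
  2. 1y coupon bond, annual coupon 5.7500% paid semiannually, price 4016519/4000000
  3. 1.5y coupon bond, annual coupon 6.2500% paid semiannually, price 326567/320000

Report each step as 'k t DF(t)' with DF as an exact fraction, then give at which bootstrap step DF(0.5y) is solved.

step 1 [0.5y] bond c/2=7/160: DF=(802769/800000 − 7/160·(0))/(1+7/160) = 4807/5000 ≈ 0.961400
step 2 [1y] bond c/2=23/800: DF=(4016519/4000000 − 23/800·(0.961400))/(1+23/800) = 2373/2500 ≈ 0.949200
step 3 [1.5y] bond c/2=1/32: DF=(326567/320000 − 1/32·(0.961400+0.949200))/(1+1/32) = 9317/10000 ≈ 0.931700

1 1/2 4807/5000
2 1 2373/2500
3 3/2 9317/10000
DF(0.5y) is solved at step 1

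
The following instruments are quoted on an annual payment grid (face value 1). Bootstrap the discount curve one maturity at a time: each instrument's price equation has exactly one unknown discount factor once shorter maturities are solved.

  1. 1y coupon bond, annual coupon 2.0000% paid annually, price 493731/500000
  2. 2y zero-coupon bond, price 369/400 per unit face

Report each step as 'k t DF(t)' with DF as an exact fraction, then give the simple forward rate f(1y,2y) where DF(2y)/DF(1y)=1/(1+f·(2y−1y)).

1 1 9681/10000
2 2 369/400
f(1y,2y) = ((9681/10000)/(369/400) − 1)/(1) = 152/3075 ≈ 4.9431%

step 1 [1y] bond c/1=1/50: DF=(493731/500000 − 1/50·(0))/(1+1/50) = 9681/10000 ≈ 0.968100
step 2 [2y] zero: DF = P = 369/400 ≈ 0.922500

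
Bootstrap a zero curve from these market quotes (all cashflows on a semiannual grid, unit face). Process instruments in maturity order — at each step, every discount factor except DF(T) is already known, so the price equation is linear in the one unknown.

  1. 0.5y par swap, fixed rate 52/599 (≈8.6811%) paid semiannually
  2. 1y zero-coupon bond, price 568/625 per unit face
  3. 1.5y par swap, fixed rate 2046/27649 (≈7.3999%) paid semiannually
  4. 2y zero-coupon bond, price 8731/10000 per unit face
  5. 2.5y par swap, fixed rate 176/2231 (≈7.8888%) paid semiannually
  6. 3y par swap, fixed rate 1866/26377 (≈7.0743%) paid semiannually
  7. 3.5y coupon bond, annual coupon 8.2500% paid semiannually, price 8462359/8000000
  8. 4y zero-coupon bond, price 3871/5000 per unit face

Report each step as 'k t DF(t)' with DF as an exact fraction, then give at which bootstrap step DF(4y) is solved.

step 1 [0.5y] swap r/2=26/599: DF=(1 − 26/599·(0))/(1+26/599) = 599/625 ≈ 0.958400
step 2 [1y] zero: DF = P = 568/625 ≈ 0.908800
step 3 [1.5y] swap r/2=1023/27649: DF=(1 − 1023/27649·(0.958400+0.908800))/(1+1023/27649) = 8977/10000 ≈ 0.897700
step 4 [2y] zero: DF = P = 8731/10000 ≈ 0.873100
step 5 [2.5y] swap r/2=88/2231: DF=(1 − 88/2231·(0.958400+0.908800+0.897700+0.873100))/(1+88/2231) = 103/125 ≈ 0.824000
step 6 [3y] swap r/2=933/26377: DF=(1 − 933/26377·(0.958400+0.908800+0.897700+0.873100+0.824000))/(1+933/26377) = 4067/5000 ≈ 0.813400
step 7 [3.5y] bond c/2=33/800: DF=(8462359/8000000 − 33/800·(0.958400+0.908800+0.897700+0.873100+0.824000+0.813400))/(1+33/800) = 8069/10000 ≈ 0.806900
step 8 [4y] zero: DF = P = 3871/5000 ≈ 0.774200

1 1/2 599/625
2 1 568/625
3 3/2 8977/10000
4 2 8731/10000
5 5/2 103/125
6 3 4067/5000
7 7/2 8069/10000
8 4 3871/5000
DF(4y) is solved at step 8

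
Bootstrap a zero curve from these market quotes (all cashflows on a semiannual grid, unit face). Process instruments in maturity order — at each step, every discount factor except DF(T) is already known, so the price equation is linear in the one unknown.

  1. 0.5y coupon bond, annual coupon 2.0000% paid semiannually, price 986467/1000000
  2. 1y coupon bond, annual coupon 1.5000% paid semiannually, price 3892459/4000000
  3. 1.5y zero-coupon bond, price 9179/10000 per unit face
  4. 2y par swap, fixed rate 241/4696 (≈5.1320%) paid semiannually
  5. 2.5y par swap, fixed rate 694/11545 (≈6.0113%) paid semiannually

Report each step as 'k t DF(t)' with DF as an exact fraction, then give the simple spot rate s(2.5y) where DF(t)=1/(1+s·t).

1 1/2 9767/10000
2 1 4793/5000
3 3/2 9179/10000
4 2 2259/2500
5 5/2 2153/2500
s(2.5y) = (1/(2153/2500) − 1)/(5/2) = 694/10765 ≈ 6.4468%

step 1 [0.5y] bond c/2=1/100: DF=(986467/1000000 − 1/100·(0))/(1+1/100) = 9767/10000 ≈ 0.976700
step 2 [1y] bond c/2=3/400: DF=(3892459/4000000 − 3/400·(0.976700))/(1+3/400) = 4793/5000 ≈ 0.958600
step 3 [1.5y] zero: DF = P = 9179/10000 ≈ 0.917900
step 4 [2y] swap r/2=241/9392: DF=(1 − 241/9392·(0.976700+0.958600+0.917900))/(1+241/9392) = 2259/2500 ≈ 0.903600
step 5 [2.5y] swap r/2=347/11545: DF=(1 − 347/11545·(0.976700+0.958600+0.917900+0.903600))/(1+347/11545) = 2153/2500 ≈ 0.861200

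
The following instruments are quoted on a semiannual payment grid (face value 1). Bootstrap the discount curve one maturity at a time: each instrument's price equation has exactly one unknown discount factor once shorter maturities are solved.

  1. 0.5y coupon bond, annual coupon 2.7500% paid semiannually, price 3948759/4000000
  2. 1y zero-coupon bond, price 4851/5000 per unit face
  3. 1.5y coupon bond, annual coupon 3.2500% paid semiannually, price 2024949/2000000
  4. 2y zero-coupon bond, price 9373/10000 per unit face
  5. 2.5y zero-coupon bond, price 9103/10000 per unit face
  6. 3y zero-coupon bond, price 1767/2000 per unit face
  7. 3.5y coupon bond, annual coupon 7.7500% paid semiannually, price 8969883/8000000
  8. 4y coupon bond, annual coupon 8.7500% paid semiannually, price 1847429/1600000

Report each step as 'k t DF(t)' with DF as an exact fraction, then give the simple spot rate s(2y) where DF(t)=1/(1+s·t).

step 1 [0.5y] bond c/2=11/800: DF=(3948759/4000000 − 11/800·(0))/(1+11/800) = 4869/5000 ≈ 0.973800
step 2 [1y] zero: DF = P = 4851/5000 ≈ 0.970200
step 3 [1.5y] bond c/2=13/800: DF=(2024949/2000000 − 13/800·(0.973800+0.970200))/(1+13/800) = 2413/2500 ≈ 0.965200
step 4 [2y] zero: DF = P = 9373/10000 ≈ 0.937300
step 5 [2.5y] zero: DF = P = 9103/10000 ≈ 0.910300
step 6 [3y] zero: DF = P = 1767/2000 ≈ 0.883500
step 7 [3.5y] bond c/2=31/800: DF=(8969883/8000000 − 31/800·(0.973800+0.970200+0.965200+0.937300+0.910300+0.883500))/(1+31/800) = 869/1000 ≈ 0.869000
step 8 [4y] bond c/2=7/160: DF=(1847429/1600000 − 7/160·(0.973800+0.970200+0.965200+0.937300+0.910300+0.883500+0.869000))/(1+7/160) = 4167/5000 ≈ 0.833400

1 1/2 4869/5000
2 1 4851/5000
3 3/2 2413/2500
4 2 9373/10000
5 5/2 9103/10000
6 3 1767/2000
7 7/2 869/1000
8 4 4167/5000
s(2y) = (1/(9373/10000) − 1)/(2) = 627/18746 ≈ 3.3447%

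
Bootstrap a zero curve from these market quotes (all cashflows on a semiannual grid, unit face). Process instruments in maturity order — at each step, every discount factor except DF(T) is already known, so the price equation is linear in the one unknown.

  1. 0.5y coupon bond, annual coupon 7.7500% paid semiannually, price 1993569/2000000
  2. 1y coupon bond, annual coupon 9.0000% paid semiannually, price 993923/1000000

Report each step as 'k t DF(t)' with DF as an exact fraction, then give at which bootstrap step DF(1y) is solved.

step 1 [0.5y] bond c/2=31/800: DF=(1993569/2000000 − 31/800·(0))/(1+31/800) = 2399/2500 ≈ 0.959600
step 2 [1y] bond c/2=9/200: DF=(993923/1000000 − 9/200·(0.959600))/(1+9/200) = 4549/5000 ≈ 0.909800

1 1/2 2399/2500
2 1 4549/5000
DF(1y) is solved at step 2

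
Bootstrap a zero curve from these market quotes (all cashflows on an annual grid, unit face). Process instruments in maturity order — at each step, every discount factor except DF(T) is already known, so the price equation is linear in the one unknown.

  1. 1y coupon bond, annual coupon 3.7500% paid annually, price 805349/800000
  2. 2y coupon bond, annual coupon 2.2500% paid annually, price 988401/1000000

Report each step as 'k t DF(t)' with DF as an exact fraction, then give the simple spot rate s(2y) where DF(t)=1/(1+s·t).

step 1 [1y] bond c/1=3/80: DF=(805349/800000 − 3/80·(0))/(1+3/80) = 9703/10000 ≈ 0.970300
step 2 [2y] bond c/1=9/400: DF=(988401/1000000 − 9/400·(0.970300))/(1+9/400) = 9453/10000 ≈ 0.945300

1 1 9703/10000
2 2 9453/10000
s(2y) = (1/(9453/10000) − 1)/(2) = 547/18906 ≈ 2.8933%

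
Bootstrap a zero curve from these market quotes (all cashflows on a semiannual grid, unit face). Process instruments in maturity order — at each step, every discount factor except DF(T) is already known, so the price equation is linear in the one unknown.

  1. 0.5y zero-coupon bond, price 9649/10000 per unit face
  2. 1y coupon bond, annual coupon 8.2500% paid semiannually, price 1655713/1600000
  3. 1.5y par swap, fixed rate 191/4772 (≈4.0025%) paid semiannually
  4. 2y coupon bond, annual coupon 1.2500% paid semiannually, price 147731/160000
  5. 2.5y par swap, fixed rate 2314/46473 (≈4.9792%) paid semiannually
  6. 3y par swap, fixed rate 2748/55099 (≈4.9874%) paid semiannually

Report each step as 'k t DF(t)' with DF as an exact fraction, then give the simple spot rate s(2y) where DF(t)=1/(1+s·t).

step 1 [0.5y] zero: DF = P = 9649/10000 ≈ 0.964900
step 2 [1y] bond c/2=33/800: DF=(1655713/1600000 − 33/800·(0.964900))/(1+33/800) = 2389/2500 ≈ 0.955600
step 3 [1.5y] swap r/2=191/9544: DF=(1 − 191/9544·(0.964900+0.955600))/(1+191/9544) = 9427/10000 ≈ 0.942700
step 4 [2y] bond c/2=1/160: DF=(147731/160000 − 1/160·(0.964900+0.955600+0.942700))/(1+1/160) = 4499/5000 ≈ 0.899800
step 5 [2.5y] swap r/2=1157/46473: DF=(1 − 1157/46473·(0.964900+0.955600+0.942700+0.899800))/(1+1157/46473) = 8843/10000 ≈ 0.884300
step 6 [3y] swap r/2=1374/55099: DF=(1 − 1374/55099·(0.964900+0.955600+0.942700+0.899800+0.884300))/(1+1374/55099) = 4313/5000 ≈ 0.862600

1 1/2 9649/10000
2 1 2389/2500
3 3/2 9427/10000
4 2 4499/5000
5 5/2 8843/10000
6 3 4313/5000
s(2y) = (1/(4499/5000) − 1)/(2) = 501/8998 ≈ 5.5679%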